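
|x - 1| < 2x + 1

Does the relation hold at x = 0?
x = 0: LHS = |0 - 1| = |-1| = 1, RHS = 2·0 + 1 = 1; 1 < 1 — FAILS

The relation fails at x = 0, so x = 0 is a counterexample.

Answer: No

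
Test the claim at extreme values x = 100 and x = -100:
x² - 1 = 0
x = 100: LHS = 100² - 1 = 9999; 9999 = 0 — FAILS
x = -100: LHS = (-100)² - 1 = 9999; 9999 = 0 — FAILS

Answer: No, fails for both x = 100 and x = -100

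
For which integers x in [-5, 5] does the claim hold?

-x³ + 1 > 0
Holds for: {-5, -4, -3, -2, -1, 0}
Fails for: {1, 2, 3, 4, 5}

Answer: {-5, -4, -3, -2, -1, 0}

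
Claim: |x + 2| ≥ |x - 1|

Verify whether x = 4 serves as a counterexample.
Substitute x = 4 into the relation:
x = 4: LHS = |4 + 2| = |6| = 6, RHS = |4 - 1| = |3| = 3; 6 ≥ 3 — holds

The claim holds here, so x = 4 is not a counterexample. (A counterexample exists elsewhere, e.g. x = -1.)

Answer: No, x = 4 is not a counterexample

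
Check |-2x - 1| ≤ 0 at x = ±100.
x = 100: LHS = |-2·100 - 1| = |-201| = 201; 201 ≤ 0 — FAILS
x = -100: LHS = |-2·(-100) - 1| = |199| = 199; 199 ≤ 0 — FAILS

Answer: No, fails for both x = 100 and x = -100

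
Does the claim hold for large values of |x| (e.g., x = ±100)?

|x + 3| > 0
x = 100: LHS = |100 + 3| = |103| = 103; 103 > 0 — holds
x = -100: LHS = |(-100) + 3| = |-97| = 97; 97 > 0 — holds

Answer: Yes, holds for both x = 100 and x = -100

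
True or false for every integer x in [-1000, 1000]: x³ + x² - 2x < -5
The claim fails at x = 0:
x = 0: LHS = 0³ + 0² - 2·0 = 0; 0 < -5 — FAILS

Because a single integer refutes it, the statement is false.

Answer: False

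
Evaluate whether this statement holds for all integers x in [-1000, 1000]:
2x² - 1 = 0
The claim fails at x = 0:
x = 0: LHS = 2·0² - 1 = -1; -1 = 0 — FAILS

Because a single integer refutes it, the statement is false.

Answer: False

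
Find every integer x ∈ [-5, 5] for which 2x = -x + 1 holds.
Track d = LHS − RHS over the integers in [-5, 5]. Equality would need d = 0, but d changes sign only between consecutive integers, jumping over 0:
x = 0: LHS = 2·0 = 0, RHS = -0 + 1 = 1; 0 = 1 — FAILS  (d = -1)
x = 1: LHS = 2·1 = 2, RHS = -1 + 1 = 0; 2 = 0 — FAILS  (d = 2)
Away from these crossings d keeps a constant sign, and checking every integer in [-5, 5] confirms d ≠ 0 throughout. Hence the two sides are never equal, so the claimed relation (=) fails for every integer in [-5, 5].

Answer: None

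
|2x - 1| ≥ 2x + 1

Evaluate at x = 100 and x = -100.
x = 100: LHS = |2·100 - 1| = |199| = 199, RHS = 2·100 + 1 = 201; 199 ≥ 201 — FAILS
x = -100: LHS = |2·(-100) - 1| = |-201| = 201, RHS = 2·(-100) + 1 = -199; 201 ≥ -199 — holds

Answer: Partially: fails for x = 100, holds for x = -100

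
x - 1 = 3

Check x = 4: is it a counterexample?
Substitute x = 4 into the relation:
x = 4: LHS = 4 - 1 = 3; 3 = 3 — holds

The claim holds here, so x = 4 is not a counterexample. (A counterexample exists elsewhere, e.g. x = 0.)

Answer: No, x = 4 is not a counterexample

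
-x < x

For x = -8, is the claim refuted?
Substitute x = -8 into the relation:
x = -8: LHS = -(-8) = 8; 8 < -8 — FAILS

Since the claim fails at x = -8, this value is a counterexample.

Answer: Yes, x = -8 is a counterexample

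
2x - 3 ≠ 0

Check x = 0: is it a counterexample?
Substitute x = 0 into the relation:
x = 0: LHS = 2·0 - 3 = -3; -3 ≠ 0 — holds

The relation holds at x = 0, so it is not a counterexample.

Answer: No, x = 0 is not a counterexample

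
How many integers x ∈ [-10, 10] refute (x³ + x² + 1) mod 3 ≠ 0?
Counterexamples in [-10, 10]: {-8, -5, -2, 1, 4, 7, 10}.

Counting them gives 7 values.

Answer: 7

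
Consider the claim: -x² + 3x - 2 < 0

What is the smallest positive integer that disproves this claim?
Testing positive integers:
x = 1: LHS = -1² + 3·1 - 2 = 0; 0 < 0 — FAILS  ← smallest positive counterexample

Answer: x = 1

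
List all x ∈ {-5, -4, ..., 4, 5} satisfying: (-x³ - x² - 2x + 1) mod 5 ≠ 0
Holds for: {-5, -4, -2, -1, 0, 1, 3, 4, 5}
Fails for: {-3, 2}

Answer: {-5, -4, -2, -1, 0, 1, 3, 4, 5}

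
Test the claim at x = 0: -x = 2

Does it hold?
x = 0: LHS = -0 = 0; 0 = 2 — FAILS

The relation fails at x = 0, so x = 0 is a counterexample.

Answer: No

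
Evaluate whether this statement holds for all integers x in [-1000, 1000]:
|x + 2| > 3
The claim fails at x = 0:
x = 0: LHS = |0 + 2| = |2| = 2; 2 > 3 — FAILS

Because a single integer refutes it, the statement is false.

Answer: False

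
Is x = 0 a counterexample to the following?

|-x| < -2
Substitute x = 0 into the relation:
x = 0: LHS = |-0| = |0| = 0; 0 < -2 — FAILS

Since the claim fails at x = 0, this value is a counterexample.

Answer: Yes, x = 0 is a counterexample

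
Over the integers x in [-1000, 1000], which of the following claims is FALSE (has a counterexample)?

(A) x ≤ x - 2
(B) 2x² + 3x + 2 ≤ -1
(A) x = 0: RHS = 0 - 2 = -2; 0 ≤ -2 — FAILS
(B) x = 0: LHS = 2·0² + 3·0 + 2 = 2; 2 ≤ -1 — FAILS

Answer: Both A and B are false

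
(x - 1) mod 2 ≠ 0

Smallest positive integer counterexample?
Testing positive integers:
x = 1: LHS = (1 - 1) mod 2 = 0 mod 2 = 0; 0 ≠ 0 — FAILS  ← smallest positive counterexample

Answer: x = 1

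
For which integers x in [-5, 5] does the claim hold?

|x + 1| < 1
Holds for: {-1}
Fails for: {-5, -4, -3, -2, 0, 1, 2, 3, 4, 5}

Answer: {-1}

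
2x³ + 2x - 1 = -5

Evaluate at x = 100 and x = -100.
x = 100: LHS = 2·100³ + 2·100 - 1 = 2000199; 2000199 = -5 — FAILS
x = -100: LHS = 2·(-100)³ + 2·(-100) - 1 = -2000201; -2000201 = -5 — FAILS

Answer: No, fails for both x = 100 and x = -100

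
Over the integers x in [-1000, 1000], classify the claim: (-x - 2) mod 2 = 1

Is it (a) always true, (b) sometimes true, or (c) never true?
Holds at x = 1: LHS = (-1 - 2) mod 2 = (-3) mod 2 = 1; 1 = 1 — holds
Fails at x = 0: LHS = (-0 - 2) mod 2 = (-2) mod 2 = 0; 0 = 1 — FAILS
It is satisfied by some integers in the range but not all.

Answer: Sometimes true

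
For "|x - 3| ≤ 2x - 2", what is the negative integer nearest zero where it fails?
Testing negative integers from -1 downward:
x = -1: LHS = |(-1) - 3| = |-4| = 4, RHS = 2·(-1) - 2 = -4; 4 ≤ -4 — FAILS  ← closest negative counterexample to 0

Answer: x = -1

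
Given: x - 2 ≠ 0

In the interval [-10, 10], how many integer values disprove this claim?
Counterexamples in [-10, 10]: {2}.

Counting them gives 1 values.

Answer: 1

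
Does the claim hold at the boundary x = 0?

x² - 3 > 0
x = 0: LHS = 0² - 3 = -3; -3 > 0 — FAILS

The relation fails at x = 0, so x = 0 is a counterexample.

Answer: No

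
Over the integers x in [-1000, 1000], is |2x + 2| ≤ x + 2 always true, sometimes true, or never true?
Holds at x = 0: LHS = |2·0 + 2| = |2| = 2, RHS = 0 + 2 = 2; 2 ≤ 2 — holds
Fails at x = 1: LHS = |2·1 + 2| = |4| = 4, RHS = 1 + 2 = 3; 4 ≤ 3 — FAILS
It is satisfied by some integers in the range but not all.

Answer: Sometimes true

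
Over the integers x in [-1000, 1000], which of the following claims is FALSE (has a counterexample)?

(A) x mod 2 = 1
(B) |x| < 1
(A) x = 0: LHS = 0 mod 2 = 0; 0 = 1 — FAILS
(B) x = 1: LHS = |1| = 1; 1 < 1 — FAILS

Answer: Both A and B are false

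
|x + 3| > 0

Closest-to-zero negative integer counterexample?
Testing negative integers from -1 downward:
x = -1: LHS = |(-1) + 3| = |2| = 2; 2 > 0 — holds
x = -2: LHS = |(-2) + 3| = |1| = 1; 1 > 0 — holds
x = -3: LHS = |(-3) + 3| = |0| = 0; 0 > 0 — FAILS  ← closest negative counterexample to 0

Answer: x = -3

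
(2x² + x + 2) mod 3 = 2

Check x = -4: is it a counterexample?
Substitute x = -4 into the relation:
x = -4: LHS = (2·(-4)² + (-4) + 2) mod 3 = 30 mod 3 = 0; 0 = 2 — FAILS

Since the claim fails at x = -4, this value is a counterexample.

Answer: Yes, x = -4 is a counterexample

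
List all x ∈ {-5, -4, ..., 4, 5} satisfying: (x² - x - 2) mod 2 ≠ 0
For a polynomial with integer coefficients, its value mod 2 depends only on x mod 2, so it suffices to check one representative of each residue class, x = 0, 1:
x = 0: LHS = (0² - 0 - 2) mod 2 = (-2) mod 2 = 0; 0 ≠ 0 — FAILS
x = 1: LHS = (1² - 1 - 2) mod 2 = (-2) mod 2 = 0; 0 ≠ 0 — FAILS
The relation fails in every residue class, so the claimed relation (≠) fails for every integer in [-5, 5].

Answer: None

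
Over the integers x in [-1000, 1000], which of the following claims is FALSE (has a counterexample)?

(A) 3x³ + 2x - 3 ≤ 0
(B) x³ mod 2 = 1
(A) x = 1: LHS = 3·1³ + 2·1 - 3 = 2; 2 ≤ 0 — FAILS
(B) x = 0: LHS = (0³) mod 2 = 0 mod 2 = 0; 0 = 1 — FAILS

Answer: Both A and B are false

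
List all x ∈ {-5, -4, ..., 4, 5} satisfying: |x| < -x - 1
Over all integers in [-5, 5], LHS − RHS is smallest at x = 0, where it equals 1:
x = 0: LHS = |0| = 0, RHS = -0 - 1 = -1; 0 < -1 — FAILS
At the ends of the range:
x = -5: LHS = |-5| = 5, RHS = -(-5) - 1 = 4; 5 < 4 — FAILS
x = 5: LHS = |5| = 5, RHS = -5 - 1 = -6; 5 < -6 — FAILS
Hence LHS − RHS is never negative, i.e. LHS ≥ RHS throughout, so the claimed relation (<) fails for every integer in [-5, 5].

Answer: None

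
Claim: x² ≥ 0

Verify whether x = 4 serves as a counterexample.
Substitute x = 4 into the relation:
x = 4: LHS = 4² = 16; 16 ≥ 0 — holds

The relation holds at x = 4, so it is not a counterexample.

Answer: No, x = 4 is not a counterexample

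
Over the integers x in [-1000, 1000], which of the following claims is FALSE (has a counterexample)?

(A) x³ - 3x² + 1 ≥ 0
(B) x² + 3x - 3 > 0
(A) x = 1: LHS = 1³ - 3·1² + 1 = -1; -1 ≥ 0 — FAILS
(B) x = 0: LHS = 0² + 3·0 - 3 = -3; -3 > 0 — FAILS

Answer: Both A and B are false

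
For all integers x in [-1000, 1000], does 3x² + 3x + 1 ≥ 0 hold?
Over all integers in [-1000, 1000], LHS − RHS is smallest at x = 0, where it equals 1:
x = 0: LHS = 3·0² + 3·0 + 1 = 1; 1 ≥ 0 — holds
At the ends of the range:
x = -1000: LHS = 3·(-1000)² + 3·(-1000) + 1 = 2997001; 2997001 ≥ 0 — holds
x = 1000: LHS = 3·1000² + 3·1000 + 1 = 3003001; 3003001 ≥ 0 — holds
Hence LHS − RHS is never negative, i.e. LHS ≥ RHS throughout, so the relation holds for every integer in [-1000, 1000].

No counterexample exists.

Answer: True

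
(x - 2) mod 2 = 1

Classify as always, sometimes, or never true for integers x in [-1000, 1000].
Holds at x = 1: LHS = (1 - 2) mod 2 = (-1) mod 2 = 1; 1 = 1 — holds
Fails at x = 0: LHS = (0 - 2) mod 2 = (-2) mod 2 = 0; 0 = 1 — FAILS
It is satisfied by some integers in the range but not all.

Answer: Sometimes true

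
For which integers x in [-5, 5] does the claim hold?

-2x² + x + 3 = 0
Holds for: {-1}
Fails for: {-5, -4, -3, -2, 0, 1, 2, 3, 4, 5}

Answer: {-1}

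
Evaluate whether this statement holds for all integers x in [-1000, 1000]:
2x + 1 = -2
The claim fails at x = 0:
x = 0: LHS = 2·0 + 1 = 1; 1 = -2 — FAILS

Because a single integer refutes it, the statement is false.

Answer: False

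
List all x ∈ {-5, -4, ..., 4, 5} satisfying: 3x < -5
Holds for: {-5, -4, -3, -2}
Fails for: {-1, 0, 1, 2, 3, 4, 5}

Answer: {-5, -4, -3, -2}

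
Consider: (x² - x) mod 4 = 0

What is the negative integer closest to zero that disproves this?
Testing negative integers from -1 downward:
x = -1: LHS = ((-1)² - (-1)) mod 4 = 2 mod 4 = 2; 2 = 0 — FAILS  ← closest negative counterexample to 0

Answer: x = -1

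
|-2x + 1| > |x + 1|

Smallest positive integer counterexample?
Testing positive integers:
x = 1: LHS = |-2·1 + 1| = |-1| = 1, RHS = |1 + 1| = |2| = 2; 1 > 2 — FAILS  ← smallest positive counterexample

Answer: x = 1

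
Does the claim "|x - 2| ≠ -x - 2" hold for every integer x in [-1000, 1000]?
Over all integers in [-1000, 1000], LHS − RHS is always positive; it is smallest at x = 0, where it equals 4:
x = 0: LHS = |0 - 2| = |-2| = 2, RHS = -0 - 2 = -2; 2 ≠ -2 — holds
At the ends of the range:
x = -1000: LHS = |(-1000) - 2| = |-1002| = 1002, RHS = -(-1000) - 2 = 998; 1002 ≠ 998 — holds
x = 1000: LHS = |1000 - 2| = |998| = 998, RHS = -1000 - 2 = -1002; 998 ≠ -1002 — holds
Hence LHS − RHS is never 0, i.e. the two sides are never equal, so the relation holds for every integer in [-1000, 1000].

No counterexample exists.

Answer: True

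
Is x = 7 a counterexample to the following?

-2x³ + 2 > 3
Substitute x = 7 into the relation:
x = 7: LHS = -2·7³ + 2 = -684; -684 > 3 — FAILS

Since the claim fails at x = 7, this value is a counterexample.

Answer: Yes, x = 7 is a counterexample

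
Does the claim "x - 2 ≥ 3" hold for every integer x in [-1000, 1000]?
The claim fails at x = 0:
x = 0: LHS = 0 - 2 = -2; -2 ≥ 3 — FAILS

Because a single integer refutes it, the statement is false.

Answer: False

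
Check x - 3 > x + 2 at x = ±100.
x = 100: LHS = 100 - 3 = 97, RHS = 100 + 2 = 102; 97 > 102 — FAILS
x = -100: LHS = (-100) - 3 = -103, RHS = (-100) + 2 = -98; -103 > -98 — FAILS

Answer: No, fails for both x = 100 and x = -100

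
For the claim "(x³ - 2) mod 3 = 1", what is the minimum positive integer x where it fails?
Testing positive integers:
x = 1: LHS = (1³ - 2) mod 3 = (-1) mod 3 = 2; 2 = 1 — FAILS  ← smallest positive counterexample

Answer: x = 1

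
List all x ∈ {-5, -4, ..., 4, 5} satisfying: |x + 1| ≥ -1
An absolute value is never negative, so the left side is ≥ 0 for every x, while the right side is -1. Tightest case in [-5, 5] is x = -1:
x = -1: LHS = |(-1) + 1| = |0| = 0; 0 ≥ -1 — holds
Hence LHS − RHS is never negative, i.e. LHS ≥ RHS throughout, so the relation holds for every integer in [-5, 5].

Answer: All integers in [-5, 5]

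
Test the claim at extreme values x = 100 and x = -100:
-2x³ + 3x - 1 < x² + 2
x = 100: LHS = -2·100³ + 3·100 - 1 = -1999701, RHS = 100² + 2 = 10002; -1999701 < 10002 — holds
x = -100: LHS = -2·(-100)³ + 3·(-100) - 1 = 1999699, RHS = (-100)² + 2 = 10002; 1999699 < 10002 — FAILS

Answer: Partially: holds for x = 100, fails for x = -100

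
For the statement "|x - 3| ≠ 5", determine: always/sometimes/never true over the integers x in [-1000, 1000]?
Holds at x = 0: LHS = |0 - 3| = |-3| = 3; 3 ≠ 5 — holds
Fails at x = -2: LHS = |(-2) - 3| = |-5| = 5; 5 ≠ 5 — FAILS
It is satisfied by some integers in the range but not all.

Answer: Sometimes true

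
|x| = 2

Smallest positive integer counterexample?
Testing positive integers:
x = 1: LHS = |1| = 1; 1 = 2 — FAILS  ← smallest positive counterexample

Answer: x = 1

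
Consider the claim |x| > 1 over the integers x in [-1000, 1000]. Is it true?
The claim fails at x = 0:
x = 0: LHS = |0| = 0; 0 > 1 — FAILS

Because a single integer refutes it, the statement is false.

Answer: False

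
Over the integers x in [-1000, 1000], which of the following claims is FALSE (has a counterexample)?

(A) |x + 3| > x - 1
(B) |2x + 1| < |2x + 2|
(A) Over all integers in [-1000, 1000], LHS − RHS is smallest at x = 0, where it equals 4:
x = 0: LHS = |0 + 3| = |3| = 3, RHS = 0 - 1 = -1; 3 > -1 — holds
At the ends of the range:
x = -1000: LHS = |(-1000) + 3| = |-997| = 997, RHS = (-1000) - 1 = -1001; 997 > -1001 — holds
x = 1000: LHS = |1000 + 3| = |1003| = 1003, RHS = 1000 - 1 = 999; 1003 > 999 — holds
Hence LHS − RHS is never zero or negative, i.e. LHS > RHS throughout, so the relation holds for every integer in [-1000, 1000].

(B) x = -1: LHS = |2·(-1) + 1| = |-1| = 1, RHS = |2·(-1) + 2| = |0| = 0; 1 < 0 — FAILS

Only (B) has a counterexample.

Answer: B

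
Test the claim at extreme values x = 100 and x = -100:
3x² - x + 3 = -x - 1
x = 100: LHS = 3·100² - 100 + 3 = 29903, RHS = -100 - 1 = -101; 29903 = -101 — FAILS
x = -100: LHS = 3·(-100)² - (-100) + 3 = 30103, RHS = -(-100) - 1 = 99; 30103 = 99 — FAILS

Answer: No, fails for both x = 100 and x = -100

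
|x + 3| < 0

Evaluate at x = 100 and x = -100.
x = 100: LHS = |100 + 3| = |103| = 103; 103 < 0 — FAILS
x = -100: LHS = |(-100) + 3| = |-97| = 97; 97 < 0 — FAILS

Answer: No, fails for both x = 100 and x = -100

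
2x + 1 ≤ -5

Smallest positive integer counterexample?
Testing positive integers:
x = 1: LHS = 2·1 + 1 = 3; 3 ≤ -5 — FAILS  ← smallest positive counterexample

Answer: x = 1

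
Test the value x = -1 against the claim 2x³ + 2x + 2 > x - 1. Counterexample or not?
Substitute x = -1 into the relation:
x = -1: LHS = 2·(-1)³ + 2·(-1) + 2 = -2, RHS = (-1) - 1 = -2; -2 > -2 — FAILS

Since the claim fails at x = -1, this value is a counterexample.

Answer: Yes, x = -1 is a counterexample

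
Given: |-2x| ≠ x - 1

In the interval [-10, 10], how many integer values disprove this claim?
Over all integers in [-10, 10], LHS − RHS is always positive; it is smallest at x = 0, where it equals 1:
x = 0: LHS = |-2·0| = |0| = 0, RHS = 0 - 1 = -1; 0 ≠ -1 — holds
At the ends of the range:
x = -10: LHS = |-2·(-10)| = |20| = 20, RHS = (-10) - 1 = -11; 20 ≠ -11 — holds
x = 10: LHS = |-2·10| = |-20| = 20, RHS = 10 - 1 = 9; 20 ≠ 9 — holds
Hence LHS − RHS is never 0, i.e. the two sides are never equal, so the relation holds for every integer in [-10, 10].

No counterexample appears in that range.

Answer: 0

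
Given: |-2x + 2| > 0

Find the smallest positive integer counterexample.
Testing positive integers:
x = 1: LHS = |-2·1 + 2| = |0| = 0; 0 > 0 — FAILS  ← smallest positive counterexample

Answer: x = 1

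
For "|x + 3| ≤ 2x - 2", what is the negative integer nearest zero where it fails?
Testing negative integers from -1 downward:
x = -1: LHS = |(-1) + 3| = |2| = 2, RHS = 2·(-1) - 2 = -4; 2 ≤ -4 — FAILS  ← closest negative counterexample to 0

Answer: x = -1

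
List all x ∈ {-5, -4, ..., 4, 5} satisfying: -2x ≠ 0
Holds for: {-5, -4, -3, -2, -1, 1, 2, 3, 4, 5}
Fails for: {0}

Answer: {-5, -4, -3, -2, -1, 1, 2, 3, 4, 5}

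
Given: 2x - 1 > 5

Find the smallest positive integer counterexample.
Testing positive integers:
x = 1: LHS = 2·1 - 1 = 1; 1 > 5 — FAILS  ← smallest positive counterexample

Answer: x = 1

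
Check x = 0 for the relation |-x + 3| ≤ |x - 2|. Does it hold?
x = 0: LHS = |-0 + 3| = |3| = 3, RHS = |0 - 2| = |-2| = 2; 3 ≤ 2 — FAILS

The relation fails at x = 0, so x = 0 is a counterexample.

Answer: No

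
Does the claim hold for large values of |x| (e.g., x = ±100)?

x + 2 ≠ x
x = 100: LHS = 100 + 2 = 102; 102 ≠ 100 — holds
x = -100: LHS = (-100) + 2 = -98; -98 ≠ -100 — holds

Answer: Yes, holds for both x = 100 and x = -100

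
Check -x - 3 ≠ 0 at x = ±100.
x = 100: LHS = -100 - 3 = -103; -103 ≠ 0 — holds
x = -100: LHS = -(-100) - 3 = 97; 97 ≠ 0 — holds

Answer: Yes, holds for both x = 100 and x = -100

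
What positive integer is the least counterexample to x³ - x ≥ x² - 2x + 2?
Testing positive integers:
x = 1: LHS = 1³ - 1 = 0, RHS = 1² - 2·1 + 2 = 1; 0 ≥ 1 — FAILS  ← smallest positive counterexample

Answer: x = 1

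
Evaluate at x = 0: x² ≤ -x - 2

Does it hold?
x = 0: LHS = 0² = 0, RHS = -0 - 2 = -2; 0 ≤ -2 — FAILS

The relation fails at x = 0, so x = 0 is a counterexample.

Answer: No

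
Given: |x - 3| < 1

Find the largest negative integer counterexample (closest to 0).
Testing negative integers from -1 downward:
x = -1: LHS = |(-1) - 3| = |-4| = 4; 4 < 1 — FAILS  ← closest negative counterexample to 0

Answer: x = -1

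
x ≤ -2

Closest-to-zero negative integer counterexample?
Testing negative integers from -1 downward:
x = -1: -1 ≤ -2 — FAILS  ← closest negative counterexample to 0

Answer: x = -1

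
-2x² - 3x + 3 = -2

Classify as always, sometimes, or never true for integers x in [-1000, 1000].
Holds at x = 1: LHS = -2·1² - 3·1 + 3 = -2; -2 = -2 — holds
Fails at x = 0: LHS = -2·0² - 3·0 + 3 = 3; 3 = -2 — FAILS
It is satisfied by some integers in the range but not all.

Answer: Sometimes true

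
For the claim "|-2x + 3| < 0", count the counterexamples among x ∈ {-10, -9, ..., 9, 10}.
Counterexamples in [-10, 10]: {-10, -9, -8, -7, -6, -5, -4, -3, -2, -1, 0, 1, 2, 3, 4, 5, 6, 7, 8, 9, 10}.

Counting them gives 21 values.

Answer: 21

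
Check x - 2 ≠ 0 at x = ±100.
x = 100: LHS = 100 - 2 = 98; 98 ≠ 0 — holds
x = -100: LHS = (-100) - 2 = -102; -102 ≠ 0 — holds

Answer: Yes, holds for both x = 100 and x = -100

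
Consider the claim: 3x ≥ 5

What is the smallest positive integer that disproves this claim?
Testing positive integers:
x = 1: LHS = 3·1 = 3; 3 ≥ 5 — FAILS  ← smallest positive counterexample

Answer: x = 1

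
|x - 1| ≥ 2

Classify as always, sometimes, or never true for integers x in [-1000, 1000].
Holds at x = -1: LHS = |(-1) - 1| = |-2| = 2; 2 ≥ 2 — holds
Fails at x = 0: LHS = |0 - 1| = |-1| = 1; 1 ≥ 2 — FAILS
It is satisfied by some integers in the range but not all.

Answer: Sometimes true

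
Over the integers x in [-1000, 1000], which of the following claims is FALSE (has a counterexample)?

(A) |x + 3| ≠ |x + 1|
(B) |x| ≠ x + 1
(A) x = -2: LHS = |(-2) + 3| = |1| = 1, RHS = |(-2) + 1| = |-1| = 1; 1 ≠ 1 — FAILS

(B) Track d = LHS − RHS over the integers in [-1000, 1000]. Equality would need d = 0, but d changes sign only between consecutive integers, jumping over 0:
x = -1: LHS = |-1| = 1, RHS = (-1) + 1 = 0; 1 ≠ 0 — holds  (d = 1)
x = 0: LHS = |0| = 0, RHS = 0 + 1 = 1; 0 ≠ 1 — holds  (d = -1)
Away from these crossings d keeps a constant sign, and checking every integer in [-1000, 1000] confirms d ≠ 0 throughout. Hence the two sides are never equal, so the relation holds for every integer in [-1000, 1000].

Only (A) has a counterexample.

Answer: A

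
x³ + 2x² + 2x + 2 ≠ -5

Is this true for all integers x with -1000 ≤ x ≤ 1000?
Track d = LHS − RHS over the integers in [-1000, 1000]. Equality would need d = 0, but d changes sign only between consecutive integers, jumping over 0:
x = -3: LHS = (-3)³ + 2·(-3)² + 2·(-3) + 2 = -13; -13 ≠ -5 — holds  (d = -8)
x = -2: LHS = (-2)³ + 2·(-2)² + 2·(-2) + 2 = -2; -2 ≠ -5 — holds  (d = 3)
Away from these crossings d keeps a constant sign, and checking every integer in [-1000, 1000] confirms d ≠ 0 throughout. Hence the two sides are never equal, so the relation holds for every integer in [-1000, 1000].

No counterexample exists.

Answer: True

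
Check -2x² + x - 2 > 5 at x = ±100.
x = 100: LHS = -2·100² + 100 - 2 = -19902; -19902 > 5 — FAILS
x = -100: LHS = -2·(-100)² + (-100) - 2 = -20102; -20102 > 5 — FAILS

Answer: No, fails for both x = 100 and x = -100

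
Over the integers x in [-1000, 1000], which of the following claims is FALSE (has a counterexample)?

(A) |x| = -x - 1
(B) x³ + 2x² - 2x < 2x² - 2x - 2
(A) x = 0: LHS = |0| = 0, RHS = -0 - 1 = -1; 0 = -1 — FAILS
(B) x = 0: LHS = 0³ + 2·0² - 2·0 = 0, RHS = 2·0² - 2·0 - 2 = -2; 0 < -2 — FAILS

Answer: Both A and B are false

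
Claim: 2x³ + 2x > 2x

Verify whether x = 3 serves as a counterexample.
Substitute x = 3 into the relation:
x = 3: LHS = 2·3³ + 2·3 = 60, RHS = 2·3 = 6; 60 > 6 — holds

The claim holds here, so x = 3 is not a counterexample. (A counterexample exists elsewhere, e.g. x = 0.)

Answer: No, x = 3 is not a counterexample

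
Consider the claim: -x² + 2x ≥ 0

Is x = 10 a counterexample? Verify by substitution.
Substitute x = 10 into the relation:
x = 10: LHS = -10² + 2·10 = -80; -80 ≥ 0 — FAILS

Since the claim fails at x = 10, this value is a counterexample.

Answer: Yes, x = 10 is a counterexample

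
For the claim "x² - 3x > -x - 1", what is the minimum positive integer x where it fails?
Testing positive integers:
x = 1: LHS = 1² - 3·1 = -2, RHS = -1 - 1 = -2; -2 > -2 — FAILS  ← smallest positive counterexample

Answer: x = 1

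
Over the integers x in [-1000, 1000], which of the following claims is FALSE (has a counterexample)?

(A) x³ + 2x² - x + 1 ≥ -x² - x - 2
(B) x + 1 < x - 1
(A) x = -4: LHS = (-4)³ + 2·(-4)² - (-4) + 1 = -27, RHS = -(-4)² - (-4) - 2 = -14; -27 ≥ -14 — FAILS
(B) x = 0: LHS = 0 + 1 = 1, RHS = 0 - 1 = -1; 1 < -1 — FAILS

Answer: Both A and B are false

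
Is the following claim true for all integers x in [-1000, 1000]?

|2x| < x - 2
The claim fails at x = 0:
x = 0: LHS = |2·0| = |0| = 0, RHS = 0 - 2 = -2; 0 < -2 — FAILS

Because a single integer refutes it, the statement is false.

Answer: False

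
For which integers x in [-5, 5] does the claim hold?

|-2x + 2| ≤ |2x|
Holds for: {1, 2, 3, 4, 5}
Fails for: {-5, -4, -3, -2, -1, 0}

Answer: {1, 2, 3, 4, 5}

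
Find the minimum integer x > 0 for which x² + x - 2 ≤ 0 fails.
Testing positive integers:
x = 1: LHS = 1² + 1 - 2 = 0; 0 ≤ 0 — holds
x = 2: LHS = 2² + 2 - 2 = 4; 4 ≤ 0 — FAILS  ← smallest positive counterexample

Answer: x = 2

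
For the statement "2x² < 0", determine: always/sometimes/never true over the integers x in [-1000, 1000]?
Over all integers in [-1000, 1000], LHS − RHS is smallest at x = 0, where it equals 0:
x = 0: LHS = 2·0² = 0; 0 < 0 — FAILS
At the ends of the range:
x = -1000: LHS = 2·(-1000)² = 2000000; 2000000 < 0 — FAILS
x = 1000: LHS = 2·1000² = 2000000; 2000000 < 0 — FAILS
Hence LHS − RHS is never negative, i.e. LHS ≥ RHS throughout, so the claimed relation (<) fails for every integer in [-1000, 1000].

No integer in the range satisfies it.

Answer: Never true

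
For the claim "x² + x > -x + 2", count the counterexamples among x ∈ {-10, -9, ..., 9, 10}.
Counterexamples in [-10, 10]: {-2, -1, 0}.

Counting them gives 3 values.

Answer: 3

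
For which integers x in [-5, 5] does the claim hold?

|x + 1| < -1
An absolute value is never negative, so the left side is ≥ 0 for every x, while the right side is -1. Tightest case in [-5, 5] is x = -1:
x = -1: LHS = |(-1) + 1| = |0| = 0; 0 < -1 — FAILS
Hence LHS − RHS is never negative, i.e. LHS ≥ RHS throughout, so the claimed relation (<) fails for every integer in [-5, 5].

Answer: None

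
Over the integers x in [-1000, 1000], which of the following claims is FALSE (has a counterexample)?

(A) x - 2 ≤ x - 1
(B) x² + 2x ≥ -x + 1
(A) Over all integers in [-1000, 1000], LHS − RHS is largest at x = 0, where it equals -1:
x = 0: LHS = 0 - 2 = -2, RHS = 0 - 1 = -1; -2 ≤ -1 — holds
At the ends of the range:
x = -1000: LHS = (-1000) - 2 = -1002, RHS = (-1000) - 1 = -1001; -1002 ≤ -1001 — holds
x = 1000: LHS = 1000 - 2 = 998, RHS = 1000 - 1 = 999; 998 ≤ 999 — holds
Hence LHS − RHS is never positive, i.e. LHS ≤ RHS throughout, so the relation holds for every integer in [-1000, 1000].

(B) x = 0: LHS = 0² + 2·0 = 0, RHS = -0 + 1 = 1; 0 ≥ 1 — FAILS

Only (B) has a counterexample.

Answer: B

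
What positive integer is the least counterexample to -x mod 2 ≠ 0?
Testing positive integers:
x = 1: LHS = (-1) mod 2 = 1; 1 ≠ 0 — holds
x = 2: LHS = (-2) mod 2 = 0; 0 ≠ 0 — FAILS  ← smallest positive counterexample

Answer: x = 2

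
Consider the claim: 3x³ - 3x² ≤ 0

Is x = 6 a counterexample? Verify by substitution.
Substitute x = 6 into the relation:
x = 6: LHS = 3·6³ - 3·6² = 540; 540 ≤ 0 — FAILS

Since the claim fails at x = 6, this value is a counterexample.

Answer: Yes, x = 6 is a counterexample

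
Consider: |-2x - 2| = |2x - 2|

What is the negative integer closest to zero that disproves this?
Testing negative integers from -1 downward:
x = -1: LHS = |-2·(-1) - 2| = |0| = 0, RHS = |2·(-1) - 2| = |-4| = 4; 0 = 4 — FAILS  ← closest negative counterexample to 0

Answer: x = -1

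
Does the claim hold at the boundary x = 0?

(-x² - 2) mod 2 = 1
x = 0: LHS = (-0² - 2) mod 2 = (-2) mod 2 = 0; 0 = 1 — FAILS

The relation fails at x = 0, so x = 0 is a counterexample.

Answer: No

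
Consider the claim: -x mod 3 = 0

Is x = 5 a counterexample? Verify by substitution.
Substitute x = 5 into the relation:
x = 5: LHS = (-5) mod 3 = 1; 1 = 0 — FAILS

Since the claim fails at x = 5, this value is a counterexample.

Answer: Yes, x = 5 is a counterexample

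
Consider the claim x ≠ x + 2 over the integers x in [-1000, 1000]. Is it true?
Over all integers in [-1000, 1000], LHS − RHS is always negative; it is closest to 0 at x = 0, where it equals -2:
x = 0: RHS = 0 + 2 = 2; 0 ≠ 2 — holds
At the ends of the range:
x = -1000: RHS = (-1000) + 2 = -998; -1000 ≠ -998 — holds
x = 1000: RHS = 1000 + 2 = 1002; 1000 ≠ 1002 — holds
Hence LHS − RHS is never 0, i.e. the two sides are never equal, so the relation holds for every integer in [-1000, 1000].

No counterexample exists.

Answer: True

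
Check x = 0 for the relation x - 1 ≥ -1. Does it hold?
x = 0: LHS = 0 - 1 = -1; -1 ≥ -1 — holds

The relation is satisfied at x = 0.

Answer: Yes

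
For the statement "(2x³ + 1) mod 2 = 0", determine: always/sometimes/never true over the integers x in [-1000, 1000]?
For a polynomial with integer coefficients, its value mod 2 depends only on x mod 2, so it suffices to check one representative of each residue class, x = 0, 1:
x = 0: LHS = (2·0³ + 1) mod 2 = 1 mod 2 = 1; 1 = 0 — FAILS
x = 1: LHS = (2·1³ + 1) mod 2 = 3 mod 2 = 1; 1 = 0 — FAILS
The relation fails in every residue class, so the claimed relation (=) fails for every integer in [-1000, 1000].

No integer in the range satisfies it.

Answer: Never true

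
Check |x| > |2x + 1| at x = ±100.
x = 100: LHS = |100| = 100, RHS = |2·100 + 1| = |201| = 201; 100 > 201 — FAILS
x = -100: LHS = |-100| = 100, RHS = |2·(-100) + 1| = |-199| = 199; 100 > 199 — FAILS

Answer: No, fails for both x = 100 and x = -100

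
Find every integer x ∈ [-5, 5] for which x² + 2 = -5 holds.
Over all integers in [-5, 5], LHS − RHS is always positive; it is smallest at x = 0, where it equals 7:
x = 0: LHS = 0² + 2 = 2; 2 = -5 — FAILS
At the ends of the range:
x = -5: LHS = (-5)² + 2 = 27; 27 = -5 — FAILS
x = 5: LHS = 5² + 2 = 27; 27 = -5 — FAILS
Hence LHS − RHS is never 0, i.e. the two sides are never equal, so the claimed relation (=) fails for every integer in [-5, 5].

Answer: None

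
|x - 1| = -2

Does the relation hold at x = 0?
x = 0: LHS = |0 - 1| = |-1| = 1; 1 = -2 — FAILS

The relation fails at x = 0, so x = 0 is a counterexample.

Answer: No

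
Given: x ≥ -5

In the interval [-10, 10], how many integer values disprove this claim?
Counterexamples in [-10, 10]: {-10, -9, -8, -7, -6}.

Counting them gives 5 values.

Answer: 5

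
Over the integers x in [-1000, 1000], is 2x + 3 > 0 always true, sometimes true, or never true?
Holds at x = 0: LHS = 2·0 + 3 = 3; 3 > 0 — holds
Fails at x = -2: LHS = 2·(-2) + 3 = -1; -1 > 0 — FAILS
It is satisfied by some integers in the range but not all.

Answer: Sometimes true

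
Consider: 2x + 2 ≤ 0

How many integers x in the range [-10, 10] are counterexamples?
Counterexamples in [-10, 10]: {0, 1, 2, 3, 4, 5, 6, 7, 8, 9, 10}.

Counting them gives 11 values.

Answer: 11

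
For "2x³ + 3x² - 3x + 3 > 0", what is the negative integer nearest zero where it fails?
Testing negative integers from -1 downward:
x = -1: LHS = 2·(-1)³ + 3·(-1)² - 3·(-1) + 3 = 7; 7 > 0 — holds
x = -2: LHS = 2·(-2)³ + 3·(-2)² - 3·(-2) + 3 = 5; 5 > 0 — holds
x = -3: LHS = 2·(-3)³ + 3·(-3)² - 3·(-3) + 3 = -15; -15 > 0 — FAILS  ← closest negative counterexample to 0

Answer: x = -3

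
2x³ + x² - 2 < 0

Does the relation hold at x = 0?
x = 0: LHS = 2·0³ + 0² - 2 = -2; -2 < 0 — holds

The relation is satisfied at x = 0.

Answer: Yes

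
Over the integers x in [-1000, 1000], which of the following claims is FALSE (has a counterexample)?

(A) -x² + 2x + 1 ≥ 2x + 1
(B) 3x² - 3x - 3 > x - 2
(A) x = 1: LHS = -1² + 2·1 + 1 = 2, RHS = 2·1 + 1 = 3; 2 ≥ 3 — FAILS
(B) x = 0: LHS = 3·0² - 3·0 - 3 = -3, RHS = 0 - 2 = -2; -3 > -2 — FAILS

Answer: Both A and B are false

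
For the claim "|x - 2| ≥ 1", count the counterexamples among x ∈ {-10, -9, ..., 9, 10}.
Counterexamples in [-10, 10]: {2}.

Counting them gives 1 values.

Answer: 1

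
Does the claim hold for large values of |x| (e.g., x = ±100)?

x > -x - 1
x = 100: RHS = -100 - 1 = -101; 100 > -101 — holds
x = -100: RHS = -(-100) - 1 = 99; -100 > 99 — FAILS

Answer: Partially: holds for x = 100, fails for x = -100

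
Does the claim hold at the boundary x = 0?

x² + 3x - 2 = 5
x = 0: LHS = 0² + 3·0 - 2 = -2; -2 = 5 — FAILS

The relation fails at x = 0, so x = 0 is a counterexample.

Answer: No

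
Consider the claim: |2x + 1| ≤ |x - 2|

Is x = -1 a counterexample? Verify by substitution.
Substitute x = -1 into the relation:
x = -1: LHS = |2·(-1) + 1| = |-1| = 1, RHS = |(-1) - 2| = |-3| = 3; 1 ≤ 3 — holds

The claim holds here, so x = -1 is not a counterexample. (A counterexample exists elsewhere, e.g. x = 1.)

Answer: No, x = -1 is not a counterexample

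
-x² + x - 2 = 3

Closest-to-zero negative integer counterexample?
Testing negative integers from -1 downward:
x = -1: LHS = -(-1)² + (-1) - 2 = -4; -4 = 3 — FAILS  ← closest negative counterexample to 0

Answer: x = -1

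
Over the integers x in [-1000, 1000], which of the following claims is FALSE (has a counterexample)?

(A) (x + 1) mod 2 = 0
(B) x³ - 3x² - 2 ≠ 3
(A) x = 0: LHS = (0 + 1) mod 2 = 1 mod 2 = 1; 1 = 0 — FAILS

(B) Track d = LHS − RHS over the integers in [-1000, 1000]. Equality would need d = 0, but d changes sign only between consecutive integers, jumping over 0:
x = 3: LHS = 3³ - 3·3² - 2 = -2; -2 ≠ 3 — holds  (d = -5)
x = 4: LHS = 4³ - 3·4² - 2 = 14; 14 ≠ 3 — holds  (d = 11)
Away from these crossings d keeps a constant sign, and checking every integer in [-1000, 1000] confirms d ≠ 0 throughout. Hence the two sides are never equal, so the relation holds for every integer in [-1000, 1000].

Only (A) has a counterexample.

Answer: A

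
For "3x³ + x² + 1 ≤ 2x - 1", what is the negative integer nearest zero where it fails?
Testing negative integers from -1 downward:
x = -1: LHS = 3·(-1)³ + (-1)² + 1 = -1, RHS = 2·(-1) - 1 = -3; -1 ≤ -3 — FAILS  ← closest negative counterexample to 0

Answer: x = -1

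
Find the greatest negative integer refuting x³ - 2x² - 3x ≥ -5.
Testing negative integers from -1 downward:
x = -1: LHS = (-1)³ - 2·(-1)² - 3·(-1) = 0; 0 ≥ -5 — holds
x = -2: LHS = (-2)³ - 2·(-2)² - 3·(-2) = -10; -10 ≥ -5 — FAILS  ← closest negative counterexample to 0

Answer: x = -2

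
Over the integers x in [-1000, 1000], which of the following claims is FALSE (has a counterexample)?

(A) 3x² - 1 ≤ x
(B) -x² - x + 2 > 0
(A) x = 1: LHS = 3·1² - 1 = 2; 2 ≤ 1 — FAILS
(B) x = 1: LHS = -1² - 1 + 2 = 0; 0 > 0 — FAILS

Answer: Both A and B are false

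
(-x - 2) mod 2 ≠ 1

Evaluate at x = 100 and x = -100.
x = 100: LHS = (-100 - 2) mod 2 = (-102) mod 2 = 0; 0 ≠ 1 — holds
x = -100: LHS = (-(-100) - 2) mod 2 = 98 mod 2 = 0; 0 ≠ 1 — holds

Answer: Yes, holds for both x = 100 and x = -100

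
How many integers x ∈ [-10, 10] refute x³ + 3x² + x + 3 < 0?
Counterexamples in [-10, 10]: {-3, -2, -1, 0, 1, 2, 3, 4, 5, 6, 7, 8, 9, 10}.

Counting them gives 14 values.

Answer: 14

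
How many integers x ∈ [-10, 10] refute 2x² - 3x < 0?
Counterexamples in [-10, 10]: {-10, -9, -8, -7, -6, -5, -4, -3, -2, -1, 0, 2, 3, 4, 5, 6, 7, 8, 9, 10}.

Counting them gives 20 values.

Answer: 20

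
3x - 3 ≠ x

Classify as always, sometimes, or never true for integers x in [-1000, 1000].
Track d = LHS − RHS over the integers in [-1000, 1000]. Equality would need d = 0, but d changes sign only between consecutive integers, jumping over 0:
x = 1: LHS = 3·1 - 3 = 0; 0 ≠ 1 — holds  (d = -1)
x = 2: LHS = 3·2 - 3 = 3; 3 ≠ 2 — holds  (d = 1)
Away from these crossings d keeps a constant sign, and checking every integer in [-1000, 1000] confirms d ≠ 0 throughout. Hence the two sides are never equal, so the relation holds for every integer in [-1000, 1000].

No counterexample exists.

Answer: Always true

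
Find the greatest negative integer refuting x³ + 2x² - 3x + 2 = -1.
Testing negative integers from -1 downward:
x = -1: LHS = (-1)³ + 2·(-1)² - 3·(-1) + 2 = 6; 6 = -1 — FAILS  ← closest negative counterexample to 0

Answer: x = -1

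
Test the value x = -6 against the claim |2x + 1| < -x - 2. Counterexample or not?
Substitute x = -6 into the relation:
x = -6: LHS = |2·(-6) + 1| = |-11| = 11, RHS = -(-6) - 2 = 4; 11 < 4 — FAILS

Since the claim fails at x = -6, this value is a counterexample.

Answer: Yes, x = -6 is a counterexample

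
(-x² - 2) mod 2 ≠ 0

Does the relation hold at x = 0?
x = 0: LHS = (-0² - 2) mod 2 = (-2) mod 2 = 0; 0 ≠ 0 — FAILS

The relation fails at x = 0, so x = 0 is a counterexample.

Answer: No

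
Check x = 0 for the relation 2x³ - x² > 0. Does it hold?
x = 0: LHS = 2·0³ - 0² = 0; 0 > 0 — FAILS

The relation fails at x = 0, so x = 0 is a counterexample.

Answer: No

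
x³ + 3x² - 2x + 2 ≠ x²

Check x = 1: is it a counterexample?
Substitute x = 1 into the relation:
x = 1: LHS = 1³ + 3·1² - 2·1 + 2 = 4, RHS = 1² = 1; 4 ≠ 1 — holds

The relation holds at x = 1, so it is not a counterexample.

Answer: No, x = 1 is not a counterexample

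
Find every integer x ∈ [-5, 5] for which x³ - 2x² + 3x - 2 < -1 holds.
Holds for: {-5, -4, -3, -2, -1, 0}
Fails for: {1, 2, 3, 4, 5}

Answer: {-5, -4, -3, -2, -1, 0}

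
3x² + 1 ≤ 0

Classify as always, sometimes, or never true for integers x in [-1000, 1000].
Over all integers in [-1000, 1000], LHS − RHS is smallest at x = 0, where it equals 1:
x = 0: LHS = 3·0² + 1 = 1; 1 ≤ 0 — FAILS
At the ends of the range:
x = -1000: LHS = 3·(-1000)² + 1 = 3000001; 3000001 ≤ 0 — FAILS
x = 1000: LHS = 3·1000² + 1 = 3000001; 3000001 ≤ 0 — FAILS
Hence LHS − RHS is never zero or negative, i.e. LHS > RHS throughout, so the claimed relation (≤) fails for every integer in [-1000, 1000].

No integer in the range satisfies it.

Answer: Never true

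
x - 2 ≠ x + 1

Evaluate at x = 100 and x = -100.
x = 100: LHS = 100 - 2 = 98, RHS = 100 + 1 = 101; 98 ≠ 101 — holds
x = -100: LHS = (-100) - 2 = -102, RHS = (-100) + 1 = -99; -102 ≠ -99 — holds

Answer: Yes, holds for both x = 100 and x = -100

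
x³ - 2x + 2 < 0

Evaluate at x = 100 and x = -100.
x = 100: LHS = 100³ - 2·100 + 2 = 999802; 999802 < 0 — FAILS
x = -100: LHS = (-100)³ - 2·(-100) + 2 = -999798; -999798 < 0 — holds

Answer: Partially: fails for x = 100, holds for x = -100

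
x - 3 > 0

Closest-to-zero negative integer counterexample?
Testing negative integers from -1 downward:
x = -1: LHS = (-1) - 3 = -4; -4 > 0 — FAILS  ← closest negative counterexample to 0

Answer: x = -1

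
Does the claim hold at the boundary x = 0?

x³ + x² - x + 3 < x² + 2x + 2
x = 0: LHS = 0³ + 0² - 0 + 3 = 3, RHS = 0² + 2·0 + 2 = 2; 3 < 2 — FAILS

The relation fails at x = 0, so x = 0 is a counterexample.

Answer: No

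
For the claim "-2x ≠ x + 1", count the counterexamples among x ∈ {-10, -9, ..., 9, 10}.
Track d = LHS − RHS over the integers in [-10, 10]. Equality would need d = 0, but d changes sign only between consecutive integers, jumping over 0:
x = -1: LHS = -2·(-1) = 2, RHS = (-1) + 1 = 0; 2 ≠ 0 — holds  (d = 2)
x = 0: LHS = -2·0 = 0, RHS = 0 + 1 = 1; 0 ≠ 1 — holds  (d = -1)
Away from these crossings d keeps a constant sign, and checking every integer in [-10, 10] confirms d ≠ 0 throughout. Hence the two sides are never equal, so the relation holds for every integer in [-10, 10].

No counterexample appears in that range.

Answer: 0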